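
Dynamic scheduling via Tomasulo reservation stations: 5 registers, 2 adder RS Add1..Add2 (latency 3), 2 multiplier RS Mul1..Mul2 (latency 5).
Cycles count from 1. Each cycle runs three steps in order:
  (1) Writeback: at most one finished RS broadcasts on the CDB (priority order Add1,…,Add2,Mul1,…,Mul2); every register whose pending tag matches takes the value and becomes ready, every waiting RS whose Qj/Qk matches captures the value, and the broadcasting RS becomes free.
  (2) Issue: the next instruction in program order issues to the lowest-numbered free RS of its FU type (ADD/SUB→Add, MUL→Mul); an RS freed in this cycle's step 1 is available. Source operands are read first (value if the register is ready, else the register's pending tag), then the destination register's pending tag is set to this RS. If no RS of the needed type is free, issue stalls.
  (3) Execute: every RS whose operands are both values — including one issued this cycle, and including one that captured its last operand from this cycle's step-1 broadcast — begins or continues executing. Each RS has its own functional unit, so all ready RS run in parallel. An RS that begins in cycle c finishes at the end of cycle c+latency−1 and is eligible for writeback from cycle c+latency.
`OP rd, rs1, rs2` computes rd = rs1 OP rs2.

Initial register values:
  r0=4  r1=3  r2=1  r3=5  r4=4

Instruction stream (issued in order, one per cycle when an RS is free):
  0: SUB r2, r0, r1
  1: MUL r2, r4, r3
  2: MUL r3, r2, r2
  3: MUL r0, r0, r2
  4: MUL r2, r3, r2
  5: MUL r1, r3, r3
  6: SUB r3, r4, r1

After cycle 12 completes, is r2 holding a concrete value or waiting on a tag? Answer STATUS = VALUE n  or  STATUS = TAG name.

STATUS = TAG Mul1

c1: issue SUB r2<-Add1 | r0:4,r1:3,r2:Add1,r3:5,r4:4
c2: issue MUL r2<-Mul1 | r0:4,r1:3,r2:Mul1,r3:5,r4:4
c3: issue MUL r3<-Mul2 | r0:4,r1:3,r2:Mul1,r3:Mul2,r4:4
c4: CDB Add1=1; stall | r0:4,r1:3,r2:Mul1,r3:Mul2,r4:4
c5: stall | r0:4,r1:3,r2:Mul1,r3:Mul2,r4:4
c6: stall | r0:4,r1:3,r2:Mul1,r3:Mul2,r4:4
c7: CDB Mul1=20; issue MUL r0<-Mul1 | r0:Mul1,r1:3,r2:20,r3:Mul2,r4:4
c8: stall | r0:Mul1,r1:3,r2:20,r3:Mul2,r4:4
c9: stall | r0:Mul1,r1:3,r2:20,r3:Mul2,r4:4
c10: stall | r0:Mul1,r1:3,r2:20,r3:Mul2,r4:4
c11: stall | r0:Mul1,r1:3,r2:20,r3:Mul2,r4:4
c12: CDB Mul1=80; issue MUL r2<-Mul1 | r0:80,r1:3,r2:Mul1,r3:Mul2,r4:4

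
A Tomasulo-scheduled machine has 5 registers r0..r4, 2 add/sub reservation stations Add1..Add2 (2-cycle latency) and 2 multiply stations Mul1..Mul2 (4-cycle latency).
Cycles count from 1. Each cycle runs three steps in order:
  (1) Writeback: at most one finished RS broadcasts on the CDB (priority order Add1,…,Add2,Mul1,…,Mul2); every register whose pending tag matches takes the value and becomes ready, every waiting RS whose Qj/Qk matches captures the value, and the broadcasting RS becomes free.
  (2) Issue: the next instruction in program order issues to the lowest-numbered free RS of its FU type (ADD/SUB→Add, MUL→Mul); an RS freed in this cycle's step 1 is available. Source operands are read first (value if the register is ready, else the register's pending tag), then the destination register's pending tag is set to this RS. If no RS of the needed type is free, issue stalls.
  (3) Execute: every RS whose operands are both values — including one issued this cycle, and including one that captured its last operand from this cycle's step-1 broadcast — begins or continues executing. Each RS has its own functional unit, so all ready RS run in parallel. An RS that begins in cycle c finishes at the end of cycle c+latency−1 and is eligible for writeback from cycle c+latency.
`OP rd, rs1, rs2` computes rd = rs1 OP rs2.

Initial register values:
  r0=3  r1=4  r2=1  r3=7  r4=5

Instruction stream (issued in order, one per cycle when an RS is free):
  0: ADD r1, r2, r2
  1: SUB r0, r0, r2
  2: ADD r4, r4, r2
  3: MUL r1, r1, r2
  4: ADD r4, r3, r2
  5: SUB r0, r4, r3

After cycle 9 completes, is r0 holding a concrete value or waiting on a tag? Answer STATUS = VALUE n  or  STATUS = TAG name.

c1: issue ADD r1<-Add1 | r0:3,r1:Add1,r2:1,r3:7,r4:5
c2: issue SUB r0<-Add2 | r0:Add2,r1:Add1,r2:1,r3:7,r4:5
c3: CDB Add1=2; issue ADD r4<-Add1 | r0:Add2,r1:2,r2:1,r3:7,r4:Add1
c4: CDB Add2=2; issue MUL r1<-Mul1 | r0:2,r1:Mul1,r2:1,r3:7,r4:Add1
c5: CDB Add1=6; issue ADD r4<-Add1 | r0:2,r1:Mul1,r2:1,r3:7,r4:Add1
c6: issue SUB r0<-Add2 | r0:Add2,r1:Mul1,r2:1,r3:7,r4:Add1
c7: CDB Add1=8 | r0:Add2,r1:Mul1,r2:1,r3:7,r4:8
c8: CDB Mul1=2 | r0:Add2,r1:2,r2:1,r3:7,r4:8
c9: CDB Add2=1 | r0:1,r1:2,r2:1,r3:7,r4:8

STATUS = VALUE 1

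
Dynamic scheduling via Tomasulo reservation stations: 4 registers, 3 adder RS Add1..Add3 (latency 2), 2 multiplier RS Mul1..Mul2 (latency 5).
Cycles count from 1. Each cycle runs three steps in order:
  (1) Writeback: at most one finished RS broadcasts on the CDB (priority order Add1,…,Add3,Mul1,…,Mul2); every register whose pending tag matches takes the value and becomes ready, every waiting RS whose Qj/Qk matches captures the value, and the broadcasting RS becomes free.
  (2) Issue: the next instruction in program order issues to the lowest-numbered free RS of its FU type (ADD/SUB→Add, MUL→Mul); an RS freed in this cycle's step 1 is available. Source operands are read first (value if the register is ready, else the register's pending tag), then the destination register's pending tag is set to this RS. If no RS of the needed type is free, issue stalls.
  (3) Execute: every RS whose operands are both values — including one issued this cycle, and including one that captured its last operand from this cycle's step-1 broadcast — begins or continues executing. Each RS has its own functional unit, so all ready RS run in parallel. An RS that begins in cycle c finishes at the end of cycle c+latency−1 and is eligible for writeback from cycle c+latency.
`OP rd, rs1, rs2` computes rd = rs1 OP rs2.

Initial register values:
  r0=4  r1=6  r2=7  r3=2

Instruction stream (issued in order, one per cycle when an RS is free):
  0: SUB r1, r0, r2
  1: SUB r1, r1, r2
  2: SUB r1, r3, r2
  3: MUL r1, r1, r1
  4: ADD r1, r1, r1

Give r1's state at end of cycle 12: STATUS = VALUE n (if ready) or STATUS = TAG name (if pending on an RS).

STATUS = VALUE 50

cycle 1: issue SUB r1<-Add1 // r0:4,r1:Add1,r2:7,r3:2
cycle 2: issue SUB r1<-Add2 // r0:4,r1:Add2,r2:7,r3:2
cycle 3: CDB Add1=-3; issue SUB r1<-Add1 // r0:4,r1:Add1,r2:7,r3:2
cycle 4: issue MUL r1<-Mul1 // r0:4,r1:Mul1,r2:7,r3:2
cycle 5: CDB Add1=-5; issue ADD r1<-Add1 // r0:4,r1:Add1,r2:7,r3:2
cycle 6: CDB Add2=-10 // r0:4,r1:Add1,r2:7,r3:2
cycle 7: - // r0:4,r1:Add1,r2:7,r3:2
cycle 8: - // r0:4,r1:Add1,r2:7,r3:2
cycle 9: - // r0:4,r1:Add1,r2:7,r3:2
cycle 10: CDB Mul1=25 // r0:4,r1:Add1,r2:7,r3:2
cycle 11: - // r0:4,r1:Add1,r2:7,r3:2
cycle 12: CDB Add1=50 // r0:4,r1:50,r2:7,r3:2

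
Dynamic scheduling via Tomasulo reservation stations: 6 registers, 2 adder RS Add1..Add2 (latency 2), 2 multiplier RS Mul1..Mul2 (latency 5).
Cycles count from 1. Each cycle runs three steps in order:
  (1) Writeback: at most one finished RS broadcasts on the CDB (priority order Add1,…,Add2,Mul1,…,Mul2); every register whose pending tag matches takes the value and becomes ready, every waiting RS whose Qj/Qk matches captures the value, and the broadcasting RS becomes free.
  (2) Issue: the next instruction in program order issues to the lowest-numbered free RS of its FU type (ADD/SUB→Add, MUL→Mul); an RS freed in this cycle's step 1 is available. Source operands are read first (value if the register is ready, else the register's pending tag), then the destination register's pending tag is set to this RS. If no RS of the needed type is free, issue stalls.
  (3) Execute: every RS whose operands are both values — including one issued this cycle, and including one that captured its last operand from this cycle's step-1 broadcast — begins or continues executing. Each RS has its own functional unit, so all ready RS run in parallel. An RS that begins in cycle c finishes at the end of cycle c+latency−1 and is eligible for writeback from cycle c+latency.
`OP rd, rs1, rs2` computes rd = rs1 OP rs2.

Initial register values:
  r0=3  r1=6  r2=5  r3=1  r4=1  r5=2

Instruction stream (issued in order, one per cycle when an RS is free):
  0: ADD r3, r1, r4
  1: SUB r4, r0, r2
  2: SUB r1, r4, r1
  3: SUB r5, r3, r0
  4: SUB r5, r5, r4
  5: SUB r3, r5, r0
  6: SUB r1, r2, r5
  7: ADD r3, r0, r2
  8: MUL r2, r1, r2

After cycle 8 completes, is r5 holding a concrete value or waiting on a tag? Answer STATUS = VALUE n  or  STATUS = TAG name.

cycle 1: issue ADD r3<-Add1 // r0:3,r1:6,r2:5,r3:Add1,r4:1,r5:2
cycle 2: issue SUB r4<-Add2 // r0:3,r1:6,r2:5,r3:Add1,r4:Add2,r5:2
cycle 3: CDB Add1=7; issue SUB r1<-Add1 // r0:3,r1:Add1,r2:5,r3:7,r4:Add2,r5:2
cycle 4: CDB Add2=-2; issue SUB r5<-Add2 // r0:3,r1:Add1,r2:5,r3:7,r4:-2,r5:Add2
cycle 5: stall // r0:3,r1:Add1,r2:5,r3:7,r4:-2,r5:Add2
cycle 6: CDB Add1=-8; issue SUB r5<-Add1 // r0:3,r1:-8,r2:5,r3:7,r4:-2,r5:Add1
cycle 7: CDB Add2=4; issue SUB r3<-Add2 // r0:3,r1:-8,r2:5,r3:Add2,r4:-2,r5:Add1
cycle 8: stall // r0:3,r1:-8,r2:5,r3:Add2,r4:-2,r5:Add1

STATUS = TAG Add1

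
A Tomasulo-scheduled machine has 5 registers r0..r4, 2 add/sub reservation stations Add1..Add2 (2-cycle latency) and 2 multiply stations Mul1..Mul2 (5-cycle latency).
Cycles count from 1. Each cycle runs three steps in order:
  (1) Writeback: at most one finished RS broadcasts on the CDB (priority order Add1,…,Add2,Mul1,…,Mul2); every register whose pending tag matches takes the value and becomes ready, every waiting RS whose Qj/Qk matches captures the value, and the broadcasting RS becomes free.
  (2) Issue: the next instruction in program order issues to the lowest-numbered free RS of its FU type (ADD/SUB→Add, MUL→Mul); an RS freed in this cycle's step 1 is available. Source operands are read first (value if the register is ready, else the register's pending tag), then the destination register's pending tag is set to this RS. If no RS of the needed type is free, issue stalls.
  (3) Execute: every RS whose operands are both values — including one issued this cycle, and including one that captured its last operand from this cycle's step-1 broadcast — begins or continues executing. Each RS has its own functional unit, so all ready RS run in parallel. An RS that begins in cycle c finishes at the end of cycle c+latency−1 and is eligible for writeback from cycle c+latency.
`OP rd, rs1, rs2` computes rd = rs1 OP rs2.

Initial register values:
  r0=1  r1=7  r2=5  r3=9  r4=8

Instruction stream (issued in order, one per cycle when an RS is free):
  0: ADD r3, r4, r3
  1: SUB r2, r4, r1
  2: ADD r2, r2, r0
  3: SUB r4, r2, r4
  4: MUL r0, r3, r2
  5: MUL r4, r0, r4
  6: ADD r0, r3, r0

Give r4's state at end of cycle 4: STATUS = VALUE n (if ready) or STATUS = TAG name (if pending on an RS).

c1: issue ADD r3<-Add1 | r0:1,r1:7,r2:5,r3:Add1,r4:8
c2: issue SUB r2<-Add2 | r0:1,r1:7,r2:Add2,r3:Add1,r4:8
c3: CDB Add1=17; issue ADD r2<-Add1 | r0:1,r1:7,r2:Add1,r3:17,r4:8
c4: CDB Add2=1; issue SUB r4<-Add2 | r0:1,r1:7,r2:Add1,r3:17,r4:Add2

STATUS = TAG Add2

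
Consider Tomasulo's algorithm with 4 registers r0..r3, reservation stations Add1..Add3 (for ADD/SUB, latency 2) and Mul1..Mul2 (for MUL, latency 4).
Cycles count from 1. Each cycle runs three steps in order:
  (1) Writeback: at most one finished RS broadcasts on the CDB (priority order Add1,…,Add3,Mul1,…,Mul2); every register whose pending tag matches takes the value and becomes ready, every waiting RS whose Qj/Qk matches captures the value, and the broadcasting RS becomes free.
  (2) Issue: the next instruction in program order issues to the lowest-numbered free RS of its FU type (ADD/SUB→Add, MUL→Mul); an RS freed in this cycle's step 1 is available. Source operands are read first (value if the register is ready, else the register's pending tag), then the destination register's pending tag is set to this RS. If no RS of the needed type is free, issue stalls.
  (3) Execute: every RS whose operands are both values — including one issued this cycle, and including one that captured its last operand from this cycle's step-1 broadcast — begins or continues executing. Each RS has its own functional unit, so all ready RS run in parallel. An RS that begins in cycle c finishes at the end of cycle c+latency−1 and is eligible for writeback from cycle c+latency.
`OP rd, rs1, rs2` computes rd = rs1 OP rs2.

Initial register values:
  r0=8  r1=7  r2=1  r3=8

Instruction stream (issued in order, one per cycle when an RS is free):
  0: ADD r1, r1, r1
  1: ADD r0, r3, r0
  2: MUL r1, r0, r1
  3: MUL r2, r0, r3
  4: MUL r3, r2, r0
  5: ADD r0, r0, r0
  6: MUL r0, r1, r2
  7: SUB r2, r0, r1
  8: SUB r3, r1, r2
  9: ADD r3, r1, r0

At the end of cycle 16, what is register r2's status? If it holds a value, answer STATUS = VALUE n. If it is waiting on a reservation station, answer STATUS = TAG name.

STATUS = VALUE 28448

  c1: issue ADD r1<-Add1  regs: r0:8,r1:Add1,r2:1,r3:8
  c2: issue ADD r0<-Add2  regs: r0:Add2,r1:Add1,r2:1,r3:8
  c3: CDB Add1=14; issue MUL r1<-Mul1  regs: r0:Add2,r1:Mul1,r2:1,r3:8
  c4: CDB Add2=16; issue MUL r2<-Mul2  regs: r0:16,r1:Mul1,r2:Mul2,r3:8
  c5: stall  regs: r0:16,r1:Mul1,r2:Mul2,r3:8
  c6: stall  regs: r0:16,r1:Mul1,r2:Mul2,r3:8
  c7: stall  regs: r0:16,r1:Mul1,r2:Mul2,r3:8
  c8: CDB Mul1=224; issue MUL r3<-Mul1  regs: r0:16,r1:224,r2:Mul2,r3:Mul1
  c9: CDB Mul2=128; issue ADD r0<-Add1  regs: r0:Add1,r1:224,r2:128,r3:Mul1
  c10: issue MUL r0<-Mul2  regs: r0:Mul2,r1:224,r2:128,r3:Mul1
  c11: CDB Add1=32; issue SUB r2<-Add1  regs: r0:Mul2,r1:224,r2:Add1,r3:Mul1
  c12: issue SUB r3<-Add2  regs: r0:Mul2,r1:224,r2:Add1,r3:Add2
  c13: CDB Mul1=2048; issue ADD r3<-Add3  regs: r0:Mul2,r1:224,r2:Add1,r3:Add3
  c14: CDB Mul2=28672  regs: r0:28672,r1:224,r2:Add1,r3:Add3
  c15: -  regs: r0:28672,r1:224,r2:Add1,r3:Add3
  c16: CDB Add1=28448  regs: r0:28672,r1:224,r2:28448,r3:Add3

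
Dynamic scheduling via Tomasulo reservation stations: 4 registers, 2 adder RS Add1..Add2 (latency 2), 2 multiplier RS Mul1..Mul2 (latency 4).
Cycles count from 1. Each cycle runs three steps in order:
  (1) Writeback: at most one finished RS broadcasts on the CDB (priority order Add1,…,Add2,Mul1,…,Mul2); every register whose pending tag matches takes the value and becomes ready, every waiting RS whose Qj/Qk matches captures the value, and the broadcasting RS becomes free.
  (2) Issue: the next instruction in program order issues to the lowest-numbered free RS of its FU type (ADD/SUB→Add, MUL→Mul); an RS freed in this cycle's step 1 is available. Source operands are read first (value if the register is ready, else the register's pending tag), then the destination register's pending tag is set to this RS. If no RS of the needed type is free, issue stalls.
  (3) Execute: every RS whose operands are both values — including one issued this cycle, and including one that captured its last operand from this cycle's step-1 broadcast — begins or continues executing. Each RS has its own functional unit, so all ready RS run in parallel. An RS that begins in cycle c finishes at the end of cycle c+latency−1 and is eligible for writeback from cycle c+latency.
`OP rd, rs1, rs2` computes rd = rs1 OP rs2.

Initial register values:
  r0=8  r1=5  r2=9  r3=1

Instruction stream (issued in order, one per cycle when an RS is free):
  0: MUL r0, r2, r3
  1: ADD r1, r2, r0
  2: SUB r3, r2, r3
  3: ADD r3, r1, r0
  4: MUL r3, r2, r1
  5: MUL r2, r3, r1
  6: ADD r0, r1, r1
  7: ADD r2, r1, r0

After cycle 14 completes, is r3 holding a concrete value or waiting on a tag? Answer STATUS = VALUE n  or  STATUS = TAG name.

cycle 1: issue MUL r0<-Mul1 // r0:Mul1,r1:5,r2:9,r3:1
cycle 2: issue ADD r1<-Add1 // r0:Mul1,r1:Add1,r2:9,r3:1
cycle 3: issue SUB r3<-Add2 // r0:Mul1,r1:Add1,r2:9,r3:Add2
cycle 4: stall // r0:Mul1,r1:Add1,r2:9,r3:Add2
cycle 5: CDB Add2=8; issue ADD r3<-Add2 // r0:Mul1,r1:Add1,r2:9,r3:Add2
cycle 6: CDB Mul1=9; issue MUL r3<-Mul1 // r0:9,r1:Add1,r2:9,r3:Mul1
cycle 7: issue MUL r2<-Mul2 // r0:9,r1:Add1,r2:Mul2,r3:Mul1
cycle 8: CDB Add1=18; issue ADD r0<-Add1 // r0:Add1,r1:18,r2:Mul2,r3:Mul1
cycle 9: stall // r0:Add1,r1:18,r2:Mul2,r3:Mul1
cycle 10: CDB Add1=36; issue ADD r2<-Add1 // r0:36,r1:18,r2:Add1,r3:Mul1
cycle 11: CDB Add2=27 // r0:36,r1:18,r2:Add1,r3:Mul1
cycle 12: CDB Add1=54 // r0:36,r1:18,r2:54,r3:Mul1
cycle 13: CDB Mul1=162 // r0:36,r1:18,r2:54,r3:162
cycle 14: - // r0:36,r1:18,r2:54,r3:162

STATUS = VALUE 162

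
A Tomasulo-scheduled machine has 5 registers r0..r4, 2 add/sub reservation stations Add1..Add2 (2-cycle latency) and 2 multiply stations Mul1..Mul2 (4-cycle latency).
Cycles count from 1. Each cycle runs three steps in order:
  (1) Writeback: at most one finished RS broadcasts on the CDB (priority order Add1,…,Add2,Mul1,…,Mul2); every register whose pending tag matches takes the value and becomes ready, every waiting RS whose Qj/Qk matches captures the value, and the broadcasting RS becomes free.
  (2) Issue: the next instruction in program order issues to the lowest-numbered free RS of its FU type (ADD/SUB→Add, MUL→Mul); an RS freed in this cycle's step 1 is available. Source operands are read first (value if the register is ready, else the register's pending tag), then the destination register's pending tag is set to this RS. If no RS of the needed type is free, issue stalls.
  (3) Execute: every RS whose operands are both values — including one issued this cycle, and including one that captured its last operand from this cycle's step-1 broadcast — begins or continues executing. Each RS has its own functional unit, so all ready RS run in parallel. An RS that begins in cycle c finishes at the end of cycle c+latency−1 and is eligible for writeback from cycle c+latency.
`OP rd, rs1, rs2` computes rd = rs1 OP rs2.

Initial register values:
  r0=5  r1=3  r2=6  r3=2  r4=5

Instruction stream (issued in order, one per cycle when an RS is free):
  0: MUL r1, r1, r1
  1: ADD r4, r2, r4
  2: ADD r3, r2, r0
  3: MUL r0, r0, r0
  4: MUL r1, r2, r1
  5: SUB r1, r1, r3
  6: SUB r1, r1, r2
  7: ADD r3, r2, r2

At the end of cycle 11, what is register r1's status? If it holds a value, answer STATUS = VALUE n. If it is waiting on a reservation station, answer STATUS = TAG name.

  c1: issue MUL r1<-Mul1  regs: r0:5,r1:Mul1,r2:6,r3:2,r4:5
  c2: issue ADD r4<-Add1  regs: r0:5,r1:Mul1,r2:6,r3:2,r4:Add1
  c3: issue ADD r3<-Add2  regs: r0:5,r1:Mul1,r2:6,r3:Add2,r4:Add1
  c4: CDB Add1=11; issue MUL r0<-Mul2  regs: r0:Mul2,r1:Mul1,r2:6,r3:Add2,r4:11
  c5: CDB Add2=11; stall  regs: r0:Mul2,r1:Mul1,r2:6,r3:11,r4:11
  c6: CDB Mul1=9; issue MUL r1<-Mul1  regs: r0:Mul2,r1:Mul1,r2:6,r3:11,r4:11
  c7: issue SUB r1<-Add1  regs: r0:Mul2,r1:Add1,r2:6,r3:11,r4:11
  c8: CDB Mul2=25; issue SUB r1<-Add2  regs: r0:25,r1:Add2,r2:6,r3:11,r4:11
  c9: stall  regs: r0:25,r1:Add2,r2:6,r3:11,r4:11
  c10: CDB Mul1=54; stall  regs: r0:25,r1:Add2,r2:6,r3:11,r4:11
  c11: stall  regs: r0:25,r1:Add2,r2:6,r3:11,r4:11

STATUS = TAG Add2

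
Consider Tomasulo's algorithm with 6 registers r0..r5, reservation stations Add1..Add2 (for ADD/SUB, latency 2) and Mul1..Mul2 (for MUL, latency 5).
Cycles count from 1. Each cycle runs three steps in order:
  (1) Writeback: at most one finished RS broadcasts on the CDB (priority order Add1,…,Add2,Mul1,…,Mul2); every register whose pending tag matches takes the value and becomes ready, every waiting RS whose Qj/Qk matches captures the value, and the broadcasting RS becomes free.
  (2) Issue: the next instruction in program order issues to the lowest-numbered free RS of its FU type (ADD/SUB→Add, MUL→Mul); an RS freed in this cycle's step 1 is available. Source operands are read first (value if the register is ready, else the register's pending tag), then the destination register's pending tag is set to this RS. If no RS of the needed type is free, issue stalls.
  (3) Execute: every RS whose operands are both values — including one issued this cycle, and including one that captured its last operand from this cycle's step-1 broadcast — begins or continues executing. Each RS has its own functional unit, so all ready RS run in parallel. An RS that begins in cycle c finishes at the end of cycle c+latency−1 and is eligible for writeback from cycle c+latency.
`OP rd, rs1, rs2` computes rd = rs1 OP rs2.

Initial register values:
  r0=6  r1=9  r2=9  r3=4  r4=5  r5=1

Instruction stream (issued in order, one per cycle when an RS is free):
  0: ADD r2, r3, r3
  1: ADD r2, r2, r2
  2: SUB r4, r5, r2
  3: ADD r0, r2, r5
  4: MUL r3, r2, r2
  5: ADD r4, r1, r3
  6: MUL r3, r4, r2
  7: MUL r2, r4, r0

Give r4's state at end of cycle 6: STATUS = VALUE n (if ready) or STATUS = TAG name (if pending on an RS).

STATUS = TAG Add1

cycle 1: issue ADD r2<-Add1 // r0:6,r1:9,r2:Add1,r3:4,r4:5,r5:1
cycle 2: issue ADD r2<-Add2 // r0:6,r1:9,r2:Add2,r3:4,r4:5,r5:1
cycle 3: CDB Add1=8; issue SUB r4<-Add1 // r0:6,r1:9,r2:Add2,r3:4,r4:Add1,r5:1
cycle 4: stall // r0:6,r1:9,r2:Add2,r3:4,r4:Add1,r5:1
cycle 5: CDB Add2=16; issue ADD r0<-Add2 // r0:Add2,r1:9,r2:16,r3:4,r4:Add1,r5:1
cycle 6: issue MUL r3<-Mul1 // r0:Add2,r1:9,r2:16,r3:Mul1,r4:Add1,r5:1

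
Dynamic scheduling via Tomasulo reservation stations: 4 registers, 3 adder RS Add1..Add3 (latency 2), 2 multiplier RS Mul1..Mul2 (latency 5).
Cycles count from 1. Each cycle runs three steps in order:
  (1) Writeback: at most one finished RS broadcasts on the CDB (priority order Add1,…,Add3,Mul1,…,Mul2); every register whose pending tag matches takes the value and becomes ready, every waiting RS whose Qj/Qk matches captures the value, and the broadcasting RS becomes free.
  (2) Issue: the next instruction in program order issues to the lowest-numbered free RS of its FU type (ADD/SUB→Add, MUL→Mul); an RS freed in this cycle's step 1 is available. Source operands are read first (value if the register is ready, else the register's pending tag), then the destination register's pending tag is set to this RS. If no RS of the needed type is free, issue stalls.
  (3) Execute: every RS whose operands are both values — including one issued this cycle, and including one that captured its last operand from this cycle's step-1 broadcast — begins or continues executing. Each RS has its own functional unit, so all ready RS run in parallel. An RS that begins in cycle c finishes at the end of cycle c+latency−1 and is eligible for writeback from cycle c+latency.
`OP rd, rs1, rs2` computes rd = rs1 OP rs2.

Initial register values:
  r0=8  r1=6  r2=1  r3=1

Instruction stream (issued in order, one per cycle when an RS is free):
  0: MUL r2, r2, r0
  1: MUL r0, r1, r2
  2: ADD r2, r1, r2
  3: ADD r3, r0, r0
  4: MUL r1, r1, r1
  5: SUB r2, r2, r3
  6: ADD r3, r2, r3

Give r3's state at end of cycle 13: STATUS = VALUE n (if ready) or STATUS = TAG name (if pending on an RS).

c1: issue MUL r2<-Mul1 | r0:8,r1:6,r2:Mul1,r3:1
c2: issue MUL r0<-Mul2 | r0:Mul2,r1:6,r2:Mul1,r3:1
c3: issue ADD r2<-Add1 | r0:Mul2,r1:6,r2:Add1,r3:1
c4: issue ADD r3<-Add2 | r0:Mul2,r1:6,r2:Add1,r3:Add2
c5: stall | r0:Mul2,r1:6,r2:Add1,r3:Add2
c6: CDB Mul1=8; issue MUL r1<-Mul1 | r0:Mul2,r1:Mul1,r2:Add1,r3:Add2
c7: issue SUB r2<-Add3 | r0:Mul2,r1:Mul1,r2:Add3,r3:Add2
c8: CDB Add1=14; issue ADD r3<-Add1 | r0:Mul2,r1:Mul1,r2:Add3,r3:Add1
c9: - | r0:Mul2,r1:Mul1,r2:Add3,r3:Add1
c10: - | r0:Mul2,r1:Mul1,r2:Add3,r3:Add1
c11: CDB Mul1=36 | r0:Mul2,r1:36,r2:Add3,r3:Add1
c12: CDB Mul2=48 | r0:48,r1:36,r2:Add3,r3:Add1
c13: - | r0:48,r1:36,r2:Add3,r3:Add1

STATUS = TAG Add1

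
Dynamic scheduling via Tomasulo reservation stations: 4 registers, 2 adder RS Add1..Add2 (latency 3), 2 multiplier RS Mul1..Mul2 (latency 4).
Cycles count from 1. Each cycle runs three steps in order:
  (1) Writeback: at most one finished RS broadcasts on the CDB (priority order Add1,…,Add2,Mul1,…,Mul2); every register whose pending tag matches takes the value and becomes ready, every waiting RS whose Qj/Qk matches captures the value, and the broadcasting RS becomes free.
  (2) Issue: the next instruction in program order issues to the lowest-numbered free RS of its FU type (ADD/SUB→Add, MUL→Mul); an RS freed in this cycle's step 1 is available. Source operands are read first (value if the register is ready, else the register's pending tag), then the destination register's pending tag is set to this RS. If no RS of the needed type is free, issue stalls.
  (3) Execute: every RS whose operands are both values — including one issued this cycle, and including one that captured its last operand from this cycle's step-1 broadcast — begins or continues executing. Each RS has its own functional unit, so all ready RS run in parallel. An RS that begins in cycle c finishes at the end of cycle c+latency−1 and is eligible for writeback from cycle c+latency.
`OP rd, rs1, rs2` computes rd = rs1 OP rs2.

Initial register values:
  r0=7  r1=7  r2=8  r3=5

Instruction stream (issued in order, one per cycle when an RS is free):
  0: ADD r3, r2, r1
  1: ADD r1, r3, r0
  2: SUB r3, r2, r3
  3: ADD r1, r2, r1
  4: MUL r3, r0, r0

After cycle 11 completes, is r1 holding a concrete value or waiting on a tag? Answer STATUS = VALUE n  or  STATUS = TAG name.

STATUS = VALUE 30

  c1: issue ADD r3<-Add1  regs: r0:7,r1:7,r2:8,r3:Add1
  c2: issue ADD r1<-Add2  regs: r0:7,r1:Add2,r2:8,r3:Add1
  c3: stall  regs: r0:7,r1:Add2,r2:8,r3:Add1
  c4: CDB Add1=15; issue SUB r3<-Add1  regs: r0:7,r1:Add2,r2:8,r3:Add1
  c5: stall  regs: r0:7,r1:Add2,r2:8,r3:Add1
  c6: stall  regs: r0:7,r1:Add2,r2:8,r3:Add1
  c7: CDB Add1=-7; issue ADD r1<-Add1  regs: r0:7,r1:Add1,r2:8,r3:-7
  c8: CDB Add2=22; issue MUL r3<-Mul1  regs: r0:7,r1:Add1,r2:8,r3:Mul1
  c9: -  regs: r0:7,r1:Add1,r2:8,r3:Mul1
  c10: -  regs: r0:7,r1:Add1,r2:8,r3:Mul1
  c11: CDB Add1=30  regs: r0:7,r1:30,r2:8,r3:Mul1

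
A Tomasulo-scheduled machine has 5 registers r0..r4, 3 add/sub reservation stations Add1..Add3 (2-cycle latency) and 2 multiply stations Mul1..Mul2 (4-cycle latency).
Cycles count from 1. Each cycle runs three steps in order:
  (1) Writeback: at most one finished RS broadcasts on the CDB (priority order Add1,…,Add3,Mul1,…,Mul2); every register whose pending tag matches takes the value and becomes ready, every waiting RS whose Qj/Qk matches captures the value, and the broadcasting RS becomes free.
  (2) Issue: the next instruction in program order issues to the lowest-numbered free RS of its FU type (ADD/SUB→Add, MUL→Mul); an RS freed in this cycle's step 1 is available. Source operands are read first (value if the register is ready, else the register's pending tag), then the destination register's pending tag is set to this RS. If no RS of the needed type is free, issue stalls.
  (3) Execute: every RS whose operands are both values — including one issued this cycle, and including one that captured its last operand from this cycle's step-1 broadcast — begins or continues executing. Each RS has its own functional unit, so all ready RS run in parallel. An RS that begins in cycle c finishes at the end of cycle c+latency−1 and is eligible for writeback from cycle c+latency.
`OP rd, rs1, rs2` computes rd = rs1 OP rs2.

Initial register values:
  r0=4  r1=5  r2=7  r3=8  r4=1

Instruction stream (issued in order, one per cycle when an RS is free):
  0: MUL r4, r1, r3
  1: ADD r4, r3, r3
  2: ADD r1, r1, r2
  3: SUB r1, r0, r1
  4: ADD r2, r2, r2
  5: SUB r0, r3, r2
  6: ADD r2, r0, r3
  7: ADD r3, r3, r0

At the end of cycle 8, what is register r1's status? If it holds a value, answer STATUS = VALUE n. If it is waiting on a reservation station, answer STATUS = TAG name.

c1: issue MUL r4<-Mul1 | r0:4,r1:5,r2:7,r3:8,r4:Mul1
c2: issue ADD r4<-Add1 | r0:4,r1:5,r2:7,r3:8,r4:Add1
c3: issue ADD r1<-Add2 | r0:4,r1:Add2,r2:7,r3:8,r4:Add1
c4: CDB Add1=16; issue SUB r1<-Add1 | r0:4,r1:Add1,r2:7,r3:8,r4:16
c5: CDB Add2=12; issue ADD r2<-Add2 | r0:4,r1:Add1,r2:Add2,r3:8,r4:16
c6: CDB Mul1=40; issue SUB r0<-Add3 | r0:Add3,r1:Add1,r2:Add2,r3:8,r4:16
c7: CDB Add1=-8; issue ADD r2<-Add1 | r0:Add3,r1:-8,r2:Add1,r3:8,r4:16
c8: CDB Add2=14; issue ADD r3<-Add2 | r0:Add3,r1:-8,r2:Add1,r3:Add2,r4:16

STATUS = VALUE -8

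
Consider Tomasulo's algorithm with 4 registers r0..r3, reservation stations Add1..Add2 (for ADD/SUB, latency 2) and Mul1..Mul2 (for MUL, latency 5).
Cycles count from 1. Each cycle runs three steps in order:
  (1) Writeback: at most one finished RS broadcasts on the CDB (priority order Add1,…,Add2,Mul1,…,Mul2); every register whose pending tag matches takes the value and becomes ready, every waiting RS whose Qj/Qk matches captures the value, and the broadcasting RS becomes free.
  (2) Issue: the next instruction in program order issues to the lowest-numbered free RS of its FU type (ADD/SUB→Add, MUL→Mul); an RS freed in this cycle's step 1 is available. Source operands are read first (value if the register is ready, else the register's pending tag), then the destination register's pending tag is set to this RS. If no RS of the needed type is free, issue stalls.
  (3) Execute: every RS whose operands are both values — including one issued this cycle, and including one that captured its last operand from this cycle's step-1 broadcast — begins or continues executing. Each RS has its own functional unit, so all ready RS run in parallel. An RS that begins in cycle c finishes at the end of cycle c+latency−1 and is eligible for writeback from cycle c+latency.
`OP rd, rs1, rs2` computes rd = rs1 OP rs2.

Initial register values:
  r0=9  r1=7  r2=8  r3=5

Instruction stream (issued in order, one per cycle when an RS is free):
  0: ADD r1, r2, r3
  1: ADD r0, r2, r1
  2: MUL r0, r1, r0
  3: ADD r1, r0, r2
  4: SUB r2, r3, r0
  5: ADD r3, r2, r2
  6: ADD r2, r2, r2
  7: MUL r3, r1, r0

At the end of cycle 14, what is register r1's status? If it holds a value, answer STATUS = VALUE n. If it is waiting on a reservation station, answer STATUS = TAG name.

cycle 1: issue ADD r1<-Add1 // r0:9,r1:Add1,r2:8,r3:5
cycle 2: issue ADD r0<-Add2 // r0:Add2,r1:Add1,r2:8,r3:5
cycle 3: CDB Add1=13; issue MUL r0<-Mul1 // r0:Mul1,r1:13,r2:8,r3:5
cycle 4: issue ADD r1<-Add1 // r0:Mul1,r1:Add1,r2:8,r3:5
cycle 5: CDB Add2=21; issue SUB r2<-Add2 // r0:Mul1,r1:Add1,r2:Add2,r3:5
cycle 6: stall // r0:Mul1,r1:Add1,r2:Add2,r3:5
cycle 7: stall // r0:Mul1,r1:Add1,r2:Add2,r3:5
cycle 8: stall // r0:Mul1,r1:Add1,r2:Add2,r3:5
cycle 9: stall // r0:Mul1,r1:Add1,r2:Add2,r3:5
cycle 10: CDB Mul1=273; stall // r0:273,r1:Add1,r2:Add2,r3:5
cycle 11: stall // r0:273,r1:Add1,r2:Add2,r3:5
cycle 12: CDB Add1=281; issue ADD r3<-Add1 // r0:273,r1:281,r2:Add2,r3:Add1
cycle 13: CDB Add2=-268; issue ADD r2<-Add2 // r0:273,r1:281,r2:Add2,r3:Add1
cycle 14: issue MUL r3<-Mul1 // r0:273,r1:281,r2:Add2,r3:Mul1

STATUS = VALUE 281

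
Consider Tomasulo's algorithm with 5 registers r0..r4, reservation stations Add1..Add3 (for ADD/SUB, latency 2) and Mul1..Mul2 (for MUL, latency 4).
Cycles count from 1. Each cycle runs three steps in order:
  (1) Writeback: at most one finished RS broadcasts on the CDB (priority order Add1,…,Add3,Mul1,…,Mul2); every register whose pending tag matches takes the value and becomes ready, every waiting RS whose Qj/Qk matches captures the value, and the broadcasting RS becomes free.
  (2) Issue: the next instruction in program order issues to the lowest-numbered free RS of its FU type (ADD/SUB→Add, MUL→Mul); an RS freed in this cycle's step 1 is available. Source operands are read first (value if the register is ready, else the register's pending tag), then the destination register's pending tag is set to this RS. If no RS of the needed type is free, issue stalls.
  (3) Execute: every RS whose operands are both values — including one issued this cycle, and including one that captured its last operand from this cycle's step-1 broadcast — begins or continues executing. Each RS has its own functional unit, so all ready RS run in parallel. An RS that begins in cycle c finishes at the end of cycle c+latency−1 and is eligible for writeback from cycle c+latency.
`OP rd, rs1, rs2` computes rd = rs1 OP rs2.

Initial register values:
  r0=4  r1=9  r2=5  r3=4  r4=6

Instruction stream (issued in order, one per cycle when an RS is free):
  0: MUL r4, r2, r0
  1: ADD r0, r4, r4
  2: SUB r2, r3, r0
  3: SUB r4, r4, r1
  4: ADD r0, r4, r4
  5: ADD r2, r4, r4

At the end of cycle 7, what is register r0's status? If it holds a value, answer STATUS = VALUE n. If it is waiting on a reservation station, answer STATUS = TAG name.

  c1: issue MUL r4<-Mul1  regs: r0:4,r1:9,r2:5,r3:4,r4:Mul1
  c2: issue ADD r0<-Add1  regs: r0:Add1,r1:9,r2:5,r3:4,r4:Mul1
  c3: issue SUB r2<-Add2  regs: r0:Add1,r1:9,r2:Add2,r3:4,r4:Mul1
  c4: issue SUB r4<-Add3  regs: r0:Add1,r1:9,r2:Add2,r3:4,r4:Add3
  c5: CDB Mul1=20; stall  regs: r0:Add1,r1:9,r2:Add2,r3:4,r4:Add3
  c6: stall  regs: r0:Add1,r1:9,r2:Add2,r3:4,r4:Add3
  c7: CDB Add1=40; issue ADD r0<-Add1  regs: r0:Add1,r1:9,r2:Add2,r3:4,r4:Add3

STATUS = TAG Add1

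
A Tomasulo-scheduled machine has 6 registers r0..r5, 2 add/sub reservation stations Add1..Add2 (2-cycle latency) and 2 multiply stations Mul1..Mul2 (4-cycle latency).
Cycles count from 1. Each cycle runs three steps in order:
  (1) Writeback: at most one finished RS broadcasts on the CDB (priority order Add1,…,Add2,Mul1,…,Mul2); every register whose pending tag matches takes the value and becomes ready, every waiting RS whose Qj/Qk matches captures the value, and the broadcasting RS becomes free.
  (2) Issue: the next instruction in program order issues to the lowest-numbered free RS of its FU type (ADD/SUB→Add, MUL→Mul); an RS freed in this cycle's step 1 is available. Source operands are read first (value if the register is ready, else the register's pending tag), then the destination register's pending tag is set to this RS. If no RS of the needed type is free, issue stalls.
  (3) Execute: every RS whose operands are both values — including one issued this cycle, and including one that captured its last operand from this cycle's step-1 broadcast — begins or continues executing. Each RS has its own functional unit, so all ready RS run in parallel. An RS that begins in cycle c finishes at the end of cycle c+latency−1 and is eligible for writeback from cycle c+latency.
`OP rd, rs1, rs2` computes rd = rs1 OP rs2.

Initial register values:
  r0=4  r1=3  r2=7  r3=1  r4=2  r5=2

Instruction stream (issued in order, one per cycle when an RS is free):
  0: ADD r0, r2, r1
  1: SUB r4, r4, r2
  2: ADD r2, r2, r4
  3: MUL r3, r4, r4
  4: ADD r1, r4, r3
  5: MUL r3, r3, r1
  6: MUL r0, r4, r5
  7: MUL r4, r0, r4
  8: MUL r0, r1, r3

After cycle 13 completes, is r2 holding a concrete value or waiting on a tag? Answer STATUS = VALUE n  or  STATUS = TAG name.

cycle 1: issue ADD r0<-Add1 // r0:Add1,r1:3,r2:7,r3:1,r4:2,r5:2
cycle 2: issue SUB r4<-Add2 // r0:Add1,r1:3,r2:7,r3:1,r4:Add2,r5:2
cycle 3: CDB Add1=10; issue ADD r2<-Add1 // r0:10,r1:3,r2:Add1,r3:1,r4:Add2,r5:2
cycle 4: CDB Add2=-5; issue MUL r3<-Mul1 // r0:10,r1:3,r2:Add1,r3:Mul1,r4:-5,r5:2
cycle 5: issue ADD r1<-Add2 // r0:10,r1:Add2,r2:Add1,r3:Mul1,r4:-5,r5:2
cycle 6: CDB Add1=2; issue MUL r3<-Mul2 // r0:10,r1:Add2,r2:2,r3:Mul2,r4:-5,r5:2
cycle 7: stall // r0:10,r1:Add2,r2:2,r3:Mul2,r4:-5,r5:2
cycle 8: CDB Mul1=25; issue MUL r0<-Mul1 // r0:Mul1,r1:Add2,r2:2,r3:Mul2,r4:-5,r5:2
cycle 9: stall // r0:Mul1,r1:Add2,r2:2,r3:Mul2,r4:-5,r5:2
cycle 10: CDB Add2=20; stall // r0:Mul1,r1:20,r2:2,r3:Mul2,r4:-5,r5:2
cycle 11: stall // r0:Mul1,r1:20,r2:2,r3:Mul2,r4:-5,r5:2
cycle 12: CDB Mul1=-10; issue MUL r4<-Mul1 // r0:-10,r1:20,r2:2,r3:Mul2,r4:Mul1,r5:2
cycle 13: stall // r0:-10,r1:20,r2:2,r3:Mul2,r4:Mul1,r5:2

STATUS = VALUE 2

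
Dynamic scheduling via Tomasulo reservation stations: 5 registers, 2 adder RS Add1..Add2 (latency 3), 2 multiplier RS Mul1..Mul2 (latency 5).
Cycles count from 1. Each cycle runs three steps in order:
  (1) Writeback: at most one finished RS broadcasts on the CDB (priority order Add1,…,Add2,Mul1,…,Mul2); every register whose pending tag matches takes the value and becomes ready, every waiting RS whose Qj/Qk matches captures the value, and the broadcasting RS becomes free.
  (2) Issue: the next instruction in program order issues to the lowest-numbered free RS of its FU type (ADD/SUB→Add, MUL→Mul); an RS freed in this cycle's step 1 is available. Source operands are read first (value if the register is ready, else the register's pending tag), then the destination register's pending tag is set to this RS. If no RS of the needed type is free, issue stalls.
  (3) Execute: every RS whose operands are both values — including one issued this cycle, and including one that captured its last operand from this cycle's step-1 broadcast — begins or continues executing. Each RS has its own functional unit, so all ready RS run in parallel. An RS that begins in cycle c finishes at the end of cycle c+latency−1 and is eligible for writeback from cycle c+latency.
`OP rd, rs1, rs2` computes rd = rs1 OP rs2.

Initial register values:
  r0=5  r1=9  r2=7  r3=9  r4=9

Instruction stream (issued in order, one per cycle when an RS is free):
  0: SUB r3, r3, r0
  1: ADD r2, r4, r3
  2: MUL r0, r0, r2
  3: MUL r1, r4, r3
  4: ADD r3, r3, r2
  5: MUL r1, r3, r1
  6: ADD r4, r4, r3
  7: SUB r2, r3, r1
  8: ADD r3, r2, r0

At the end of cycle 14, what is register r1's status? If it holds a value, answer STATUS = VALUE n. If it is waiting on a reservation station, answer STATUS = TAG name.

STATUS = TAG Mul2

  c1: issue SUB r3<-Add1  regs: r0:5,r1:9,r2:7,r3:Add1,r4:9
  c2: issue ADD r2<-Add2  regs: r0:5,r1:9,r2:Add2,r3:Add1,r4:9
  c3: issue MUL r0<-Mul1  regs: r0:Mul1,r1:9,r2:Add2,r3:Add1,r4:9
  c4: CDB Add1=4; issue MUL r1<-Mul2  regs: r0:Mul1,r1:Mul2,r2:Add2,r3:4,r4:9
  c5: issue ADD r3<-Add1  regs: r0:Mul1,r1:Mul2,r2:Add2,r3:Add1,r4:9
  c6: stall  regs: r0:Mul1,r1:Mul2,r2:Add2,r3:Add1,r4:9
  c7: CDB Add2=13; stall  regs: r0:Mul1,r1:Mul2,r2:13,r3:Add1,r4:9
  c8: stall  regs: r0:Mul1,r1:Mul2,r2:13,r3:Add1,r4:9
  c9: CDB Mul2=36; issue MUL r1<-Mul2  regs: r0:Mul1,r1:Mul2,r2:13,r3:Add1,r4:9
  c10: CDB Add1=17; issue ADD r4<-Add1  regs: r0:Mul1,r1:Mul2,r2:13,r3:17,r4:Add1
  c11: issue SUB r2<-Add2  regs: r0:Mul1,r1:Mul2,r2:Add2,r3:17,r4:Add1
  c12: CDB Mul1=65; stall  regs: r0:65,r1:Mul2,r2:Add2,r3:17,r4:Add1
  c13: CDB Add1=26; issue ADD r3<-Add1  regs: r0:65,r1:Mul2,r2:Add2,r3:Add1,r4:26
  c14: -  regs: r0:65,r1:Mul2,r2:Add2,r3:Add1,r4:26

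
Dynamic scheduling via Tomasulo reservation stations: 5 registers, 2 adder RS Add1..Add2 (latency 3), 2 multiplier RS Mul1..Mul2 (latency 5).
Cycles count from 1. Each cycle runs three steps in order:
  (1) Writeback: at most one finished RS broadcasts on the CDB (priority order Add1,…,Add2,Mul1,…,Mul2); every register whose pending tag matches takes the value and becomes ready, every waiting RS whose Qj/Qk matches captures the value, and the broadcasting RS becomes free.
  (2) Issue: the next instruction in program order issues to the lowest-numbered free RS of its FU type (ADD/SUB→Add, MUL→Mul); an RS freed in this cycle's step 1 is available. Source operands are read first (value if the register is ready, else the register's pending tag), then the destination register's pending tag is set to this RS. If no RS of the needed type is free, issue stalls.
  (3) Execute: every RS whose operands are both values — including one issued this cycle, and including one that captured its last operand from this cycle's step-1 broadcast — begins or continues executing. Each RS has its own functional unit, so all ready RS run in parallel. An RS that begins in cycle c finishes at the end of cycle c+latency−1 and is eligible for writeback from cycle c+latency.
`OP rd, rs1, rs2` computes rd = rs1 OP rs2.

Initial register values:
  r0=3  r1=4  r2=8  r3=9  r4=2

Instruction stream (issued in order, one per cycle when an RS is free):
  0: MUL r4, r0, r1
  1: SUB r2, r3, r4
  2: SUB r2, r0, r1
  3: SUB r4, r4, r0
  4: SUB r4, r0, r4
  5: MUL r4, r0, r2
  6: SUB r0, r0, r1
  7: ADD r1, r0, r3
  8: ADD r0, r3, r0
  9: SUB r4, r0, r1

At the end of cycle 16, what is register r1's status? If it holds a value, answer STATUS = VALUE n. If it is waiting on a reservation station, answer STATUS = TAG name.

STATUS = TAG Add1

cycle 1: issue MUL r4<-Mul1 // r0:3,r1:4,r2:8,r3:9,r4:Mul1
cycle 2: issue SUB r2<-Add1 // r0:3,r1:4,r2:Add1,r3:9,r4:Mul1
cycle 3: issue SUB r2<-Add2 // r0:3,r1:4,r2:Add2,r3:9,r4:Mul1
cycle 4: stall // r0:3,r1:4,r2:Add2,r3:9,r4:Mul1
cycle 5: stall // r0:3,r1:4,r2:Add2,r3:9,r4:Mul1
cycle 6: CDB Add2=-1; issue SUB r4<-Add2 // r0:3,r1:4,r2:-1,r3:9,r4:Add2
cycle 7: CDB Mul1=12; stall // r0:3,r1:4,r2:-1,r3:9,r4:Add2
cycle 8: stall // r0:3,r1:4,r2:-1,r3:9,r4:Add2
cycle 9: stall // r0:3,r1:4,r2:-1,r3:9,r4:Add2
cycle 10: CDB Add1=-3; issue SUB r4<-Add1 // r0:3,r1:4,r2:-1,r3:9,r4:Add1
cycle 11: CDB Add2=9; issue MUL r4<-Mul1 // r0:3,r1:4,r2:-1,r3:9,r4:Mul1
cycle 12: issue SUB r0<-Add2 // r0:Add2,r1:4,r2:-1,r3:9,r4:Mul1
cycle 13: stall // r0:Add2,r1:4,r2:-1,r3:9,r4:Mul1
cycle 14: CDB Add1=-6; issue ADD r1<-Add1 // r0:Add2,r1:Add1,r2:-1,r3:9,r4:Mul1
cycle 15: CDB Add2=-1; issue ADD r0<-Add2 // r0:Add2,r1:Add1,r2:-1,r3:9,r4:Mul1
cycle 16: CDB Mul1=-3; stall // r0:Add2,r1:Add1,r2:-1,r3:9,r4:-3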